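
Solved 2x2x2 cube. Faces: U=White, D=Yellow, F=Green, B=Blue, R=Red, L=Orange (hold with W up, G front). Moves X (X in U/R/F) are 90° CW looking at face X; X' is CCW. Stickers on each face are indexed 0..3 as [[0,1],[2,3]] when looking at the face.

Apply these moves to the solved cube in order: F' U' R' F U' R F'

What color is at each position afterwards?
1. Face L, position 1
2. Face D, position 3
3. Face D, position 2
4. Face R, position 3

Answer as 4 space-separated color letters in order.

After move 1 (F'): F=GGGG U=WWRR R=YRYR D=OOYY L=OWOW
After move 2 (U'): U=WRWR F=OWGG R=GGYR B=YRBB L=BBOW
After move 3 (R'): R=GRGY U=WBWY F=ORGR D=OWYG B=YROB
After move 4 (F): F=GORR U=WBWB R=WRYY D=GGYG L=BOOW
After move 5 (U'): U=BBWW F=BORR R=GOYY B=WROB L=YROW
After move 6 (R): R=YGYO U=BOWR F=BGRG D=GOYW B=WRBB
After move 7 (F'): F=GGBR U=BOYY R=OGGO D=RWYW L=YROW
Query 1: L[1] = R
Query 2: D[3] = W
Query 3: D[2] = Y
Query 4: R[3] = O

Answer: R W Y O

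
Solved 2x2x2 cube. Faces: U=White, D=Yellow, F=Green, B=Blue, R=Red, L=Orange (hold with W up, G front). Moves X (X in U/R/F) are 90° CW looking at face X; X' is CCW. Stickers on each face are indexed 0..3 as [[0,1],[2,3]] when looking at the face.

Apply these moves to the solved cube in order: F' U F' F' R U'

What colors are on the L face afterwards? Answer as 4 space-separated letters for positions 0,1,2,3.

After move 1 (F'): F=GGGG U=WWRR R=YRYR D=OOYY L=OWOW
After move 2 (U): U=RWRW F=YRGG R=BBYR B=OWBB L=GGOW
After move 3 (F'): F=RGYG U=RWBY R=OBOR D=GWYY L=GWOR
After move 4 (F'): F=GGRY U=RWOO R=WBGR D=WRYY L=GYOB
After move 5 (R): R=GWRB U=RGOY F=GRRY D=WBYO B=OWWB
After move 6 (U'): U=GYRO F=GYRY R=GRRB B=GWWB L=OWOB
Query: L face = OWOB

Answer: O W O B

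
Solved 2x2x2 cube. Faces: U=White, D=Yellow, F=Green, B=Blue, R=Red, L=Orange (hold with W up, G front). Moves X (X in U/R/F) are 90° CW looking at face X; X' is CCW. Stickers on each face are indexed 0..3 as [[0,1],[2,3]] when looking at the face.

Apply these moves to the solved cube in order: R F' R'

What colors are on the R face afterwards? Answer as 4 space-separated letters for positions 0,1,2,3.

After move 1 (R): R=RRRR U=WGWG F=GYGY D=YBYB B=WBWB
After move 2 (F'): F=YYGG U=WGRR R=BRYR D=OOYB L=OGOW
After move 3 (R'): R=RRBY U=WWRW F=YGGR D=OYYG B=BBOB
Query: R face = RRBY

Answer: R R B Y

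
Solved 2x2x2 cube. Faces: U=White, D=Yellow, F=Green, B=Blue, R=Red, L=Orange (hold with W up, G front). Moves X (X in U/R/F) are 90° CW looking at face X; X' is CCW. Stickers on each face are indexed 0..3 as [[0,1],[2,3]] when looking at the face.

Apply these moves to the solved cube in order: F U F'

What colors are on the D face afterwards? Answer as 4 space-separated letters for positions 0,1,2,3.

After move 1 (F): F=GGGG U=WWOO R=WRWR D=RRYY L=OYOY
After move 2 (U): U=OWOW F=WRGG R=BBWR B=OYBB L=GGOY
After move 3 (F'): F=RGWG U=OWBW R=RBRR D=GYYY L=GWOO
Query: D face = GYYY

Answer: G Y Y Y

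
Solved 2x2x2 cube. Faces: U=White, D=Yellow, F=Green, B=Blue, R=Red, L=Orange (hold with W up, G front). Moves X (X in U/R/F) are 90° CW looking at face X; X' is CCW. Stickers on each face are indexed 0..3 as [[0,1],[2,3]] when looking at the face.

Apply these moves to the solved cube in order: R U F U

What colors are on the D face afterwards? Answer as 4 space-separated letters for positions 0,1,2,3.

Answer: R W Y B

Derivation:
After move 1 (R): R=RRRR U=WGWG F=GYGY D=YBYB B=WBWB
After move 2 (U): U=WWGG F=RRGY R=WBRR B=OOWB L=GYOO
After move 3 (F): F=GRYR U=WWOY R=GBGR D=RWYB L=GYOB
After move 4 (U): U=OWYW F=GBYR R=OOGR B=GYWB L=GROB
Query: D face = RWYB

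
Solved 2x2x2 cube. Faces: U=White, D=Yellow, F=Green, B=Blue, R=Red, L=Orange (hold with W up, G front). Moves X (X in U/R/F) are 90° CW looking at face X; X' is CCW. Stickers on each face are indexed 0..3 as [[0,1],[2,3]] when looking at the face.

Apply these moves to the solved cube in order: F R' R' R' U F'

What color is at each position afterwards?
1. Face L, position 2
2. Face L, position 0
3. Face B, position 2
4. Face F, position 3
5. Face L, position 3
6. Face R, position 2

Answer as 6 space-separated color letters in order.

After move 1 (F): F=GGGG U=WWOO R=WRWR D=RRYY L=OYOY
After move 2 (R'): R=RRWW U=WBOB F=GWGO D=RGYG B=YBRB
After move 3 (R'): R=RWRW U=WROY F=GBGB D=RWYO B=GBGB
After move 4 (R'): R=WWRR U=WGOG F=GRGY D=RBYB B=OBWB
After move 5 (U): U=OWGG F=WWGY R=OBRR B=OYWB L=GROY
After move 6 (F'): F=WYWG U=OWOR R=BBRR D=RYYB L=GGOG
Query 1: L[2] = O
Query 2: L[0] = G
Query 3: B[2] = W
Query 4: F[3] = G
Query 5: L[3] = G
Query 6: R[2] = R

Answer: O G W G G R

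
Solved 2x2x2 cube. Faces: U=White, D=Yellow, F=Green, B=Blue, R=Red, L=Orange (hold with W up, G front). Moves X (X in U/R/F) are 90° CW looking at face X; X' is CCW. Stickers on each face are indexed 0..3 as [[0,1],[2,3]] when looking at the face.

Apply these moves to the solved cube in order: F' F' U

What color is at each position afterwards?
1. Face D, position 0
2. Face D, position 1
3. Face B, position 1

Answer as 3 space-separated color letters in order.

After move 1 (F'): F=GGGG U=WWRR R=YRYR D=OOYY L=OWOW
After move 2 (F'): F=GGGG U=WWYY R=OROR D=WWYY L=OROR
After move 3 (U): U=YWYW F=ORGG R=BBOR B=ORBB L=GGOR
Query 1: D[0] = W
Query 2: D[1] = W
Query 3: B[1] = R

Answer: W W R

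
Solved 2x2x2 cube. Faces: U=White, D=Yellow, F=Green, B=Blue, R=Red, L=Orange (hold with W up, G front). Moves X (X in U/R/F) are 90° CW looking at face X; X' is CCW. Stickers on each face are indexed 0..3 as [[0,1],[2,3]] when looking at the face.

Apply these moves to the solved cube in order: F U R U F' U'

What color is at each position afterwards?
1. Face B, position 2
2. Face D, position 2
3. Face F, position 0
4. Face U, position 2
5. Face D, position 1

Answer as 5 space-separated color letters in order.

Answer: W Y W O Y

Derivation:
After move 1 (F): F=GGGG U=WWOO R=WRWR D=RRYY L=OYOY
After move 2 (U): U=OWOW F=WRGG R=BBWR B=OYBB L=GGOY
After move 3 (R): R=WBRB U=OROG F=WRGY D=RBYO B=WYWB
After move 4 (U): U=OOGR F=WBGY R=WYRB B=GGWB L=WROY
After move 5 (F'): F=BYWG U=OOWR R=BYRB D=RYYO L=WROG
After move 6 (U'): U=OROW F=WRWG R=BYRB B=BYWB L=GGOG
Query 1: B[2] = W
Query 2: D[2] = Y
Query 3: F[0] = W
Query 4: U[2] = O
Query 5: D[1] = Y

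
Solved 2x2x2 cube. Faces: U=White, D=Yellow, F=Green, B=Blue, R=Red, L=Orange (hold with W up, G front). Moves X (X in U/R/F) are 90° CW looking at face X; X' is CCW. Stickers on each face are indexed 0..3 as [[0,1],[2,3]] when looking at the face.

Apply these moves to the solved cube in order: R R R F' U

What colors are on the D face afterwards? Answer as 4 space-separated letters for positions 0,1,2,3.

Answer: O O Y G

Derivation:
After move 1 (R): R=RRRR U=WGWG F=GYGY D=YBYB B=WBWB
After move 2 (R): R=RRRR U=WYWY F=GBGB D=YWYW B=GBGB
After move 3 (R): R=RRRR U=WBWB F=GWGW D=YGYG B=YBYB
After move 4 (F'): F=WWGG U=WBRR R=GRYR D=OOYG L=OBOW
After move 5 (U): U=RWRB F=GRGG R=YBYR B=OBYB L=WWOW
Query: D face = OOYG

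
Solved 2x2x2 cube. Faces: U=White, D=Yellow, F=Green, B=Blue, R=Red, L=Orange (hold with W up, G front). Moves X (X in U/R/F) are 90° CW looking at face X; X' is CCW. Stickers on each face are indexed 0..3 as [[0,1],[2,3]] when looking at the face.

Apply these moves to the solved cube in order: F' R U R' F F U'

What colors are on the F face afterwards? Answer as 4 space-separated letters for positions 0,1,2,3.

Answer: G R W Y

Derivation:
After move 1 (F'): F=GGGG U=WWRR R=YRYR D=OOYY L=OWOW
After move 2 (R): R=YYRR U=WGRG F=GOGY D=OBYB B=RBWB
After move 3 (U): U=RWGG F=YYGY R=RBRR B=OWWB L=GOOW
After move 4 (R'): R=BRRR U=RWGO F=YWGG D=OYYY B=BWBB
After move 5 (F): F=GYGW U=RWWO R=GROR D=RBYY L=GOOY
After move 6 (F): F=GGWY U=RWYO R=WROR D=OGYY L=GROB
After move 7 (U'): U=WORY F=GRWY R=GGOR B=WRBB L=BWOB
Query: F face = GRWY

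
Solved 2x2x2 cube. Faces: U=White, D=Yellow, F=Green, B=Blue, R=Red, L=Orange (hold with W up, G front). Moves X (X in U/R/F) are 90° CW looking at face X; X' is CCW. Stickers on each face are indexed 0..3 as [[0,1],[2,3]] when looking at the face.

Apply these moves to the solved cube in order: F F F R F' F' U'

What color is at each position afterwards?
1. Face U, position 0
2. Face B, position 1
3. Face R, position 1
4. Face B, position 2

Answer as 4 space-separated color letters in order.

Answer: G Y G W

Derivation:
After move 1 (F): F=GGGG U=WWOO R=WRWR D=RRYY L=OYOY
After move 2 (F): F=GGGG U=WWYY R=OROR D=WWYY L=OROR
After move 3 (F): F=GGGG U=WWRR R=YRYR D=OOYY L=OWOW
After move 4 (R): R=YYRR U=WGRG F=GOGY D=OBYB B=RBWB
After move 5 (F'): F=OYGG U=WGYR R=BYOR D=WWYB L=OGOR
After move 6 (F'): F=YGOG U=WGBO R=WYWR D=GRYB L=OROY
After move 7 (U'): U=GOWB F=OROG R=YGWR B=WYWB L=RBOY
Query 1: U[0] = G
Query 2: B[1] = Y
Query 3: R[1] = G
Query 4: B[2] = W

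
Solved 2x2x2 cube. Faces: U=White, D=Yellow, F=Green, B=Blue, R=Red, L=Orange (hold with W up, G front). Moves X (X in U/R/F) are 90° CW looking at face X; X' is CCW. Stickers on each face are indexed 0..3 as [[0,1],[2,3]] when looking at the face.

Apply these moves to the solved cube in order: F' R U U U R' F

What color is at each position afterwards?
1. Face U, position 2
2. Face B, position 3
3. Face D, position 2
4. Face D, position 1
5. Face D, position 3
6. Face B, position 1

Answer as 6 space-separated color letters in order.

After move 1 (F'): F=GGGG U=WWRR R=YRYR D=OOYY L=OWOW
After move 2 (R): R=YYRR U=WGRG F=GOGY D=OBYB B=RBWB
After move 3 (U): U=RWGG F=YYGY R=RBRR B=OWWB L=GOOW
After move 4 (U): U=GRGW F=RBGY R=OWRR B=GOWB L=YYOW
After move 5 (U): U=GGWR F=OWGY R=GORR B=YYWB L=RBOW
After move 6 (R'): R=ORGR U=GWWY F=OGGR D=OWYY B=BYBB
After move 7 (F): F=GORG U=GWWB R=WRYR D=GOYY L=ROOW
Query 1: U[2] = W
Query 2: B[3] = B
Query 3: D[2] = Y
Query 4: D[1] = O
Query 5: D[3] = Y
Query 6: B[1] = Y

Answer: W B Y O Y Y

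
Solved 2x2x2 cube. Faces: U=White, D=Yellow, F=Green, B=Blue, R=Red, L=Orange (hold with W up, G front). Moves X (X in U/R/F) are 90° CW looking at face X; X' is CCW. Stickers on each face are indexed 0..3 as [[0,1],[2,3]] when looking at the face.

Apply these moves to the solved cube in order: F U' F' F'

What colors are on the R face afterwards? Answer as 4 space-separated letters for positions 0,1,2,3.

Answer: Y G B R

Derivation:
After move 1 (F): F=GGGG U=WWOO R=WRWR D=RRYY L=OYOY
After move 2 (U'): U=WOWO F=OYGG R=GGWR B=WRBB L=BBOY
After move 3 (F'): F=YGOG U=WOGW R=RGRR D=BYYY L=BOOW
After move 4 (F'): F=GGYO U=WORR R=YGBR D=OWYY L=BWOG
Query: R face = YGBR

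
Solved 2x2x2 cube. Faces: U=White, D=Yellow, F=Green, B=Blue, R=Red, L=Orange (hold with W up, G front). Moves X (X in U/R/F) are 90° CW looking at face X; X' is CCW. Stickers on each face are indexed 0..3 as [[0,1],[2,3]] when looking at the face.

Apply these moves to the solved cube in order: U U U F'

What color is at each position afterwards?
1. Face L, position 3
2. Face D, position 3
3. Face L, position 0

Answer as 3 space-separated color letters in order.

After move 1 (U): U=WWWW F=RRGG R=BBRR B=OOBB L=GGOO
After move 2 (U): U=WWWW F=BBGG R=OORR B=GGBB L=RROO
After move 3 (U): U=WWWW F=OOGG R=GGRR B=RRBB L=BBOO
After move 4 (F'): F=OGOG U=WWGR R=YGYR D=BOYY L=BWOW
Query 1: L[3] = W
Query 2: D[3] = Y
Query 3: L[0] = B

Answer: W Y B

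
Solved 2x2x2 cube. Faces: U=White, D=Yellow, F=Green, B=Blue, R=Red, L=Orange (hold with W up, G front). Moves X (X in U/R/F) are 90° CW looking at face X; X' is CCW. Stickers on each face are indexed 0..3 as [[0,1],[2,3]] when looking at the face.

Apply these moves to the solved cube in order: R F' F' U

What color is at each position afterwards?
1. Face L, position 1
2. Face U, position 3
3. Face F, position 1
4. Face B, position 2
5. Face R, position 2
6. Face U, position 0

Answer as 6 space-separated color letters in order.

After move 1 (R): R=RRRR U=WGWG F=GYGY D=YBYB B=WBWB
After move 2 (F'): F=YYGG U=WGRR R=BRYR D=OOYB L=OGOW
After move 3 (F'): F=YGYG U=WGBY R=OROR D=GWYB L=OROR
After move 4 (U): U=BWYG F=ORYG R=WBOR B=ORWB L=YGOR
Query 1: L[1] = G
Query 2: U[3] = G
Query 3: F[1] = R
Query 4: B[2] = W
Query 5: R[2] = O
Query 6: U[0] = B

Answer: G G R W O B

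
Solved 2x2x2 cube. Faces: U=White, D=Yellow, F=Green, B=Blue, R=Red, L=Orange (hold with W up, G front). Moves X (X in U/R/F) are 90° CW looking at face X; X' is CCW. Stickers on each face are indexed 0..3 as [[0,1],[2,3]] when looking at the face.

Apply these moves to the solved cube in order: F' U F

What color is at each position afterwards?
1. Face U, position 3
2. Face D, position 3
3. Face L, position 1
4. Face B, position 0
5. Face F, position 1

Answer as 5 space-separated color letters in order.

Answer: G Y O O Y

Derivation:
After move 1 (F'): F=GGGG U=WWRR R=YRYR D=OOYY L=OWOW
After move 2 (U): U=RWRW F=YRGG R=BBYR B=OWBB L=GGOW
After move 3 (F): F=GYGR U=RWWG R=RBWR D=YBYY L=GOOO
Query 1: U[3] = G
Query 2: D[3] = Y
Query 3: L[1] = O
Query 4: B[0] = O
Query 5: F[1] = Y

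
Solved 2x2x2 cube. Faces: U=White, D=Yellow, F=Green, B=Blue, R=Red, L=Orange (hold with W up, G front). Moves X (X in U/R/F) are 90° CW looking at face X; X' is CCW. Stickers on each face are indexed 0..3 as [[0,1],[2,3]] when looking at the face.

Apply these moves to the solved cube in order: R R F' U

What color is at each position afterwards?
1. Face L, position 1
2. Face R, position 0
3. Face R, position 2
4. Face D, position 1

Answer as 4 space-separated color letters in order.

After move 1 (R): R=RRRR U=WGWG F=GYGY D=YBYB B=WBWB
After move 2 (R): R=RRRR U=WYWY F=GBGB D=YWYW B=GBGB
After move 3 (F'): F=BBGG U=WYRR R=WRYR D=OOYW L=OYOW
After move 4 (U): U=RWRY F=WRGG R=GBYR B=OYGB L=BBOW
Query 1: L[1] = B
Query 2: R[0] = G
Query 3: R[2] = Y
Query 4: D[1] = O

Answer: B G Y O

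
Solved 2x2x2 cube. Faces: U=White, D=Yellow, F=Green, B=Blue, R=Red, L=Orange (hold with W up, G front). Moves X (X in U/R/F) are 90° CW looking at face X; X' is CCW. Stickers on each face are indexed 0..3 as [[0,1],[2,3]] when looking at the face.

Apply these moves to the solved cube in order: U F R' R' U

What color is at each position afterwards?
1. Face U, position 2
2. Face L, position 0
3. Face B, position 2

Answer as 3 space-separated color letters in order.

After move 1 (U): U=WWWW F=RRGG R=BBRR B=OOBB L=GGOO
After move 2 (F): F=GRGR U=WWOG R=WBWR D=RBYY L=GYOY
After move 3 (R'): R=BRWW U=WBOO F=GWGG D=RRYR B=YOBB
After move 4 (R'): R=RWBW U=WBOY F=GBGO D=RWYG B=RORB
After move 5 (U): U=OWYB F=RWGO R=ROBW B=GYRB L=GBOY
Query 1: U[2] = Y
Query 2: L[0] = G
Query 3: B[2] = R

Answer: Y G R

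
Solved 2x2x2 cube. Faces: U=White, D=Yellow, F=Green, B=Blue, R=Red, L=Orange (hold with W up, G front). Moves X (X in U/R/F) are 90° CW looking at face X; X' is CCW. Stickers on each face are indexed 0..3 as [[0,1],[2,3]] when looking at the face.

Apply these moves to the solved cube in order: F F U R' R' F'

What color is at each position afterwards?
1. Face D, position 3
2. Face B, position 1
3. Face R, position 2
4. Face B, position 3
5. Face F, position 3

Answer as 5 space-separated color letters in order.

Answer: W R W B G

Derivation:
After move 1 (F): F=GGGG U=WWOO R=WRWR D=RRYY L=OYOY
After move 2 (F): F=GGGG U=WWYY R=OROR D=WWYY L=OROR
After move 3 (U): U=YWYW F=ORGG R=BBOR B=ORBB L=GGOR
After move 4 (R'): R=BRBO U=YBYO F=OWGW D=WRYG B=YRWB
After move 5 (R'): R=ROBB U=YWYY F=OBGO D=WWYW B=GRRB
After move 6 (F'): F=BOOG U=YWRB R=WOWB D=GRYW L=GYOY
Query 1: D[3] = W
Query 2: B[1] = R
Query 3: R[2] = W
Query 4: B[3] = B
Query 5: F[3] = G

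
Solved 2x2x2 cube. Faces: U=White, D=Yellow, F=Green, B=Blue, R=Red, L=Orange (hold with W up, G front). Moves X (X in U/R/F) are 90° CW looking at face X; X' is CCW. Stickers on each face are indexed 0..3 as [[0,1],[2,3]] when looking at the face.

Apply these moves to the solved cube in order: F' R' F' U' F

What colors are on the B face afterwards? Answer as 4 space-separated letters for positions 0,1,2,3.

After move 1 (F'): F=GGGG U=WWRR R=YRYR D=OOYY L=OWOW
After move 2 (R'): R=RRYY U=WBRB F=GWGR D=OGYG B=YBOB
After move 3 (F'): F=WRGG U=WBRY R=GROY D=WWYG L=OBOR
After move 4 (U'): U=BYWR F=OBGG R=WROY B=GROB L=YBOR
After move 5 (F): F=GOGB U=BYRB R=WRRY D=OWYG L=YWOW
Query: B face = GROB

Answer: G R O B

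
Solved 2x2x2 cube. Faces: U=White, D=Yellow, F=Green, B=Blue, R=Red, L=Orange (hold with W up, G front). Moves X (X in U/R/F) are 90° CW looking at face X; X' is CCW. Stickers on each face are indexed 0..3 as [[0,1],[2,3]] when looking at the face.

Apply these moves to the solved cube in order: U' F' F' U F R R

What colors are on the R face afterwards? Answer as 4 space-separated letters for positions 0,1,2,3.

Answer: R W R Y

Derivation:
After move 1 (U'): U=WWWW F=OOGG R=GGRR B=RRBB L=BBOO
After move 2 (F'): F=OGOG U=WWGR R=YGYR D=BOYY L=BWOW
After move 3 (F'): F=GGOO U=WWYY R=OGBR D=WWYY L=BROG
After move 4 (U): U=YWYW F=OGOO R=RRBR B=BRBB L=GGOG
After move 5 (F): F=OOOG U=YWGG R=YRWR D=BRYY L=GWOW
After move 6 (R): R=WYRR U=YOGG F=OROY D=BBYB B=GRWB
After move 7 (R): R=RWRY U=YRGY F=OBOB D=BWYG B=GROB
Query: R face = RWRY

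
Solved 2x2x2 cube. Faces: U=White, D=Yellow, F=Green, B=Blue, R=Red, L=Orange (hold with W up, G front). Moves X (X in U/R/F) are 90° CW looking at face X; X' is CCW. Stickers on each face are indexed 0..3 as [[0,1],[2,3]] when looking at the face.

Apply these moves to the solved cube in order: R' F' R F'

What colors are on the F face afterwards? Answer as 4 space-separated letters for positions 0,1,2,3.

Answer: O G W G

Derivation:
After move 1 (R'): R=RRRR U=WBWB F=GWGW D=YGYG B=YBYB
After move 2 (F'): F=WWGG U=WBRR R=GRYR D=OOYG L=OBOW
After move 3 (R): R=YGRR U=WWRG F=WOGG D=OYYY B=RBBB
After move 4 (F'): F=OGWG U=WWYR R=YGOR D=BWYY L=OGOR
Query: F face = OGWG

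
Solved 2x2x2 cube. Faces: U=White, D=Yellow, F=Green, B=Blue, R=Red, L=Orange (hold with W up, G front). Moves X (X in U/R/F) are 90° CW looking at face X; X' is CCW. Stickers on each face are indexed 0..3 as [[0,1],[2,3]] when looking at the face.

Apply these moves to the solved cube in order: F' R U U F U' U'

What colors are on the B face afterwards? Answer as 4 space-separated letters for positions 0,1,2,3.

Answer: G R W B

Derivation:
After move 1 (F'): F=GGGG U=WWRR R=YRYR D=OOYY L=OWOW
After move 2 (R): R=YYRR U=WGRG F=GOGY D=OBYB B=RBWB
After move 3 (U): U=RWGG F=YYGY R=RBRR B=OWWB L=GOOW
After move 4 (U): U=GRGW F=RBGY R=OWRR B=GOWB L=YYOW
After move 5 (F): F=GRYB U=GRWY R=GWWR D=ROYB L=YOOB
After move 6 (U'): U=RYGW F=YOYB R=GRWR B=GWWB L=GOOB
After move 7 (U'): U=YWRG F=GOYB R=YOWR B=GRWB L=GWOB
Query: B face = GRWB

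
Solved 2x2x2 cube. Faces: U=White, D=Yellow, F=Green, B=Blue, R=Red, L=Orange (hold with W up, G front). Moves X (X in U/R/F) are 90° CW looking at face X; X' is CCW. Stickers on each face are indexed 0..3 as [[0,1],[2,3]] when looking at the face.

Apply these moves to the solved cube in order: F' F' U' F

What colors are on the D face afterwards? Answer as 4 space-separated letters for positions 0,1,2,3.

After move 1 (F'): F=GGGG U=WWRR R=YRYR D=OOYY L=OWOW
After move 2 (F'): F=GGGG U=WWYY R=OROR D=WWYY L=OROR
After move 3 (U'): U=WYWY F=ORGG R=GGOR B=ORBB L=BBOR
After move 4 (F): F=GOGR U=WYRB R=WGYR D=OGYY L=BWOW
Query: D face = OGYY

Answer: O G Y Y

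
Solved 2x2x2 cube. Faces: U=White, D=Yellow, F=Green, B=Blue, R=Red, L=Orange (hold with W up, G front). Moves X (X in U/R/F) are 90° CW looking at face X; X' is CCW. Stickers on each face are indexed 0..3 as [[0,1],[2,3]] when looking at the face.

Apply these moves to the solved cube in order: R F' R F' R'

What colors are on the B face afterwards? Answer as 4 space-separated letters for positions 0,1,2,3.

Answer: W B W B

Derivation:
After move 1 (R): R=RRRR U=WGWG F=GYGY D=YBYB B=WBWB
After move 2 (F'): F=YYGG U=WGRR R=BRYR D=OOYB L=OGOW
After move 3 (R): R=YBRR U=WYRG F=YOGB D=OWYW B=RBGB
After move 4 (F'): F=OBYG U=WYYR R=WBOR D=GWYW L=OGOR
After move 5 (R'): R=BRWO U=WGYR F=OYYR D=GBYG B=WBWB
Query: B face = WBWB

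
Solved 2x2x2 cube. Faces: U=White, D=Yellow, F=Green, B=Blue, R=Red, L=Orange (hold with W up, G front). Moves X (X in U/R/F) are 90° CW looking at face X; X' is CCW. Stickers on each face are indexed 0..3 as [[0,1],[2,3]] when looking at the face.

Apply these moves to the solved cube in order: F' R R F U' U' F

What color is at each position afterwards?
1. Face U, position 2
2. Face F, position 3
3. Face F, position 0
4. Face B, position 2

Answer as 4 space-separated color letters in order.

Answer: W B B G

Derivation:
After move 1 (F'): F=GGGG U=WWRR R=YRYR D=OOYY L=OWOW
After move 2 (R): R=YYRR U=WGRG F=GOGY D=OBYB B=RBWB
After move 3 (R): R=RYRY U=WORY F=GBGB D=OWYR B=GBGB
After move 4 (F): F=GGBB U=WOWW R=RYYY D=RRYR L=OOOW
After move 5 (U'): U=OWWW F=OOBB R=GGYY B=RYGB L=GBOW
After move 6 (U'): U=WWOW F=GBBB R=OOYY B=GGGB L=RYOW
After move 7 (F): F=BGBB U=WWWY R=OOWY D=YOYR L=RROR
Query 1: U[2] = W
Query 2: F[3] = B
Query 3: F[0] = B
Query 4: B[2] = G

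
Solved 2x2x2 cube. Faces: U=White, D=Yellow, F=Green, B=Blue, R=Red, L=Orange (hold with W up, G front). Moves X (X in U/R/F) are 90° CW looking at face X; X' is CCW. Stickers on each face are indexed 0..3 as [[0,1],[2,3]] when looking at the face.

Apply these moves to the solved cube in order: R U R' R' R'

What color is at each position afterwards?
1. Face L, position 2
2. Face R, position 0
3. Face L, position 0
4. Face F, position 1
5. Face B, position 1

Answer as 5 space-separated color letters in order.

After move 1 (R): R=RRRR U=WGWG F=GYGY D=YBYB B=WBWB
After move 2 (U): U=WWGG F=RRGY R=WBRR B=OOWB L=GYOO
After move 3 (R'): R=BRWR U=WWGO F=RWGG D=YRYY B=BOBB
After move 4 (R'): R=RRBW U=WBGB F=RWGO D=YWYG B=YORB
After move 5 (R'): R=RWRB U=WRGY F=RBGB D=YWYO B=GOWB
Query 1: L[2] = O
Query 2: R[0] = R
Query 3: L[0] = G
Query 4: F[1] = B
Query 5: B[1] = O

Answer: O R G B O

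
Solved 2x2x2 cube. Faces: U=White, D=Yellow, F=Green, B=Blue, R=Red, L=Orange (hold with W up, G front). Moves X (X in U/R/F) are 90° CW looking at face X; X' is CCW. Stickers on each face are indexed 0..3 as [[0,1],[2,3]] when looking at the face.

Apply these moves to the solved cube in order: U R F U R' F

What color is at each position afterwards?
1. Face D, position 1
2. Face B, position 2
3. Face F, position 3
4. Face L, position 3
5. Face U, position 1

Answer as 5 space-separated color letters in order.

Answer: O R W B W

Derivation:
After move 1 (U): U=WWWW F=RRGG R=BBRR B=OOBB L=GGOO
After move 2 (R): R=RBRB U=WRWG F=RYGY D=YBYO B=WOWB
After move 3 (F): F=GRYY U=WROG R=WBGB D=RRYO L=GYOB
After move 4 (U): U=OWGR F=WBYY R=WOGB B=GYWB L=GROB
After move 5 (R'): R=OBWG U=OWGG F=WWYR D=RBYY B=OYRB
After move 6 (F): F=YWRW U=OWBR R=GBGG D=WOYY L=GROB
Query 1: D[1] = O
Query 2: B[2] = R
Query 3: F[3] = W
Query 4: L[3] = B
Query 5: U[1] = W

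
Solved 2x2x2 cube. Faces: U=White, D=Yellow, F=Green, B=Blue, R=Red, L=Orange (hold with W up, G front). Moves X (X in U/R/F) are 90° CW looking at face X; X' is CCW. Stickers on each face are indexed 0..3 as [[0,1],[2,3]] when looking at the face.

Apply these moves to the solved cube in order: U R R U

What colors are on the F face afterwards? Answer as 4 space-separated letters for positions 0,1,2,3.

Answer: R R G O

Derivation:
After move 1 (U): U=WWWW F=RRGG R=BBRR B=OOBB L=GGOO
After move 2 (R): R=RBRB U=WRWG F=RYGY D=YBYO B=WOWB
After move 3 (R): R=RRBB U=WYWY F=RBGO D=YWYW B=GORB
After move 4 (U): U=WWYY F=RRGO R=GOBB B=GGRB L=RBOO
Query: F face = RRGO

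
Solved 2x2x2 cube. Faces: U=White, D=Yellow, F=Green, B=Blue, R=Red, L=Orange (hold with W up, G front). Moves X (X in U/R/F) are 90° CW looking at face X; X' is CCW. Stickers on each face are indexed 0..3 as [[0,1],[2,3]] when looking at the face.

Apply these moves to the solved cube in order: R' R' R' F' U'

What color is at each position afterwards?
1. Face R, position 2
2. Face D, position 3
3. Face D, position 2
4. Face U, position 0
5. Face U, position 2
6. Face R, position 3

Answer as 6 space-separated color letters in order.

Answer: Y B Y G W R

Derivation:
After move 1 (R'): R=RRRR U=WBWB F=GWGW D=YGYG B=YBYB
After move 2 (R'): R=RRRR U=WYWY F=GBGB D=YWYW B=GBGB
After move 3 (R'): R=RRRR U=WGWG F=GYGY D=YBYB B=WBWB
After move 4 (F'): F=YYGG U=WGRR R=BRYR D=OOYB L=OGOW
After move 5 (U'): U=GRWR F=OGGG R=YYYR B=BRWB L=WBOW
Query 1: R[2] = Y
Query 2: D[3] = B
Query 3: D[2] = Y
Query 4: U[0] = G
Query 5: U[2] = W
Query 6: R[3] = R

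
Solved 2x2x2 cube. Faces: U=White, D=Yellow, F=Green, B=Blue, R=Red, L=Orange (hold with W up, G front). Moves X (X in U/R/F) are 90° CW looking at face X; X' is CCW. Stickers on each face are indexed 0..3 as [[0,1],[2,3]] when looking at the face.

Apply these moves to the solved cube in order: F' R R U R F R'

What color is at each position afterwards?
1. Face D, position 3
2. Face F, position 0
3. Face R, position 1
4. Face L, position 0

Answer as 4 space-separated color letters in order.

Answer: W G B G

Derivation:
After move 1 (F'): F=GGGG U=WWRR R=YRYR D=OOYY L=OWOW
After move 2 (R): R=YYRR U=WGRG F=GOGY D=OBYB B=RBWB
After move 3 (R): R=RYRY U=WORY F=GBGB D=OWYR B=GBGB
After move 4 (U): U=RWYO F=RYGB R=GBRY B=OWGB L=GBOW
After move 5 (R): R=RGYB U=RYYB F=RWGR D=OGYO B=OWWB
After move 6 (F): F=GRRW U=RYWB R=YGBB D=YRYO L=GOOG
After move 7 (R'): R=GBYB U=RWWO F=GYRB D=YRYW B=OWRB
Query 1: D[3] = W
Query 2: F[0] = G
Query 3: R[1] = B
Query 4: L[0] = G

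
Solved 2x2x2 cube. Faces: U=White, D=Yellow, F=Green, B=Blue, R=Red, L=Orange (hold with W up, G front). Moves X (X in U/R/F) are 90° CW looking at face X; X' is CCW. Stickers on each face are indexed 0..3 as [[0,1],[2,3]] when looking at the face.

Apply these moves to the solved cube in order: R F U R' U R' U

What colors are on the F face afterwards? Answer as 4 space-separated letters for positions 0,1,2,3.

After move 1 (R): R=RRRR U=WGWG F=GYGY D=YBYB B=WBWB
After move 2 (F): F=GGYY U=WGOO R=WRGR D=RRYB L=OYOB
After move 3 (U): U=OWOG F=WRYY R=WBGR B=OYWB L=GGOB
After move 4 (R'): R=BRWG U=OWOO F=WWYG D=RRYY B=BYRB
After move 5 (U): U=OOOW F=BRYG R=BYWG B=GGRB L=WWOB
After move 6 (R'): R=YGBW U=OROG F=BOYW D=RRYG B=YGRB
After move 7 (U): U=OOGR F=YGYW R=YGBW B=WWRB L=BOOB
Query: F face = YGYW

Answer: Y G Y W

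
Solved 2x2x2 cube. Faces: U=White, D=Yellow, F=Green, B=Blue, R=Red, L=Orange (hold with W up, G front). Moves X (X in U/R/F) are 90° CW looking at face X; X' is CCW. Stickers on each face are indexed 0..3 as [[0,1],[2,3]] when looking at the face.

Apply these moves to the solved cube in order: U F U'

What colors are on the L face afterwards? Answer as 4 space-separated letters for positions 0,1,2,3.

Answer: O O O Y

Derivation:
After move 1 (U): U=WWWW F=RRGG R=BBRR B=OOBB L=GGOO
After move 2 (F): F=GRGR U=WWOG R=WBWR D=RBYY L=GYOY
After move 3 (U'): U=WGWO F=GYGR R=GRWR B=WBBB L=OOOY
Query: L face = OOOY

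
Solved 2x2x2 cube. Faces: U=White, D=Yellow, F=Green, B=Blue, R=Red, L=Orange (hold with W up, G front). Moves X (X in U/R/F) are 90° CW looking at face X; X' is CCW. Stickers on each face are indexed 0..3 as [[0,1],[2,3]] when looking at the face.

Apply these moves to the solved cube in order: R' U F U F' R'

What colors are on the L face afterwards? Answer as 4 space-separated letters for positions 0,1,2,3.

Answer: G W O W

Derivation:
After move 1 (R'): R=RRRR U=WBWB F=GWGW D=YGYG B=YBYB
After move 2 (U): U=WWBB F=RRGW R=YBRR B=OOYB L=GWOO
After move 3 (F): F=GRWR U=WWOW R=BBBR D=RYYG L=GYOG
After move 4 (U): U=OWWW F=BBWR R=OOBR B=GYYB L=GROG
After move 5 (F'): F=BRBW U=OWOB R=YORR D=RGYG L=GWOW
After move 6 (R'): R=ORYR U=OYOG F=BWBB D=RRYW B=GYGB
Query: L face = GWOW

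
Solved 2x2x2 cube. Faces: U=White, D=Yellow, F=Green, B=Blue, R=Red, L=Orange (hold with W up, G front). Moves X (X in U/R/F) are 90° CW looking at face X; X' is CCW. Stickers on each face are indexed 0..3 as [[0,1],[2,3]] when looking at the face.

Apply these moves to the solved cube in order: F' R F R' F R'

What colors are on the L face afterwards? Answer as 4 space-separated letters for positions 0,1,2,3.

After move 1 (F'): F=GGGG U=WWRR R=YRYR D=OOYY L=OWOW
After move 2 (R): R=YYRR U=WGRG F=GOGY D=OBYB B=RBWB
After move 3 (F): F=GGYO U=WGWW R=RYGR D=RYYB L=OOOB
After move 4 (R'): R=YRRG U=WWWR F=GGYW D=RGYO B=BBYB
After move 5 (F): F=YGWG U=WWBO R=WRRG D=RYYO L=OROG
After move 6 (R'): R=RGWR U=WYBB F=YWWO D=RGYG B=OBYB
Query: L face = OROG

Answer: O R O G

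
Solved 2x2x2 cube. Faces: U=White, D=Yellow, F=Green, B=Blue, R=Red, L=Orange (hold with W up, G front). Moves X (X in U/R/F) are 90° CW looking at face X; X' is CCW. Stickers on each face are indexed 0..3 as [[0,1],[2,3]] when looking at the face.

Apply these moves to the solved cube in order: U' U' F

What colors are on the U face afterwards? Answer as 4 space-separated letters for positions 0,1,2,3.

After move 1 (U'): U=WWWW F=OOGG R=GGRR B=RRBB L=BBOO
After move 2 (U'): U=WWWW F=BBGG R=OORR B=GGBB L=RROO
After move 3 (F): F=GBGB U=WWOR R=WOWR D=ROYY L=RYOY
Query: U face = WWOR

Answer: W W O R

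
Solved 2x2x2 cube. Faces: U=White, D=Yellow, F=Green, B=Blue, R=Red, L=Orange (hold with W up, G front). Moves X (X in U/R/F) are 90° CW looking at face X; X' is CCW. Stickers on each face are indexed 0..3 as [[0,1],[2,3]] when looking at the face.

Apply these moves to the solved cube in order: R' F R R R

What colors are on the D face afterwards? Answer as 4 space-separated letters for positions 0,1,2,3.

Answer: R G Y W

Derivation:
After move 1 (R'): R=RRRR U=WBWB F=GWGW D=YGYG B=YBYB
After move 2 (F): F=GGWW U=WBOO R=WRBR D=RRYG L=OYOG
After move 3 (R): R=BWRR U=WGOW F=GRWG D=RYYY B=OBBB
After move 4 (R): R=RBRW U=WROG F=GYWY D=RBYO B=WBGB
After move 5 (R): R=RRWB U=WYOY F=GBWO D=RGYW B=GBRB
Query: D face = RGYW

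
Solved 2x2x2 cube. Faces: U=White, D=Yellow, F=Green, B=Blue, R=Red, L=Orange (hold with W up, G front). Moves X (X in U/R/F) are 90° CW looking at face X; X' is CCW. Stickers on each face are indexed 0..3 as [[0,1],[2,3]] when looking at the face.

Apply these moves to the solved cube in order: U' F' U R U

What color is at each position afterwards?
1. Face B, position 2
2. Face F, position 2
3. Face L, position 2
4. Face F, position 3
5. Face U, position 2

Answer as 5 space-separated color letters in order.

After move 1 (U'): U=WWWW F=OOGG R=GGRR B=RRBB L=BBOO
After move 2 (F'): F=OGOG U=WWGR R=YGYR D=BOYY L=BWOW
After move 3 (U): U=GWRW F=YGOG R=RRYR B=BWBB L=OGOW
After move 4 (R): R=YRRR U=GGRG F=YOOY D=BBYB B=WWWB
After move 5 (U): U=RGGG F=YROY R=WWRR B=OGWB L=YOOW
Query 1: B[2] = W
Query 2: F[2] = O
Query 3: L[2] = O
Query 4: F[3] = Y
Query 5: U[2] = G

Answer: W O O Y G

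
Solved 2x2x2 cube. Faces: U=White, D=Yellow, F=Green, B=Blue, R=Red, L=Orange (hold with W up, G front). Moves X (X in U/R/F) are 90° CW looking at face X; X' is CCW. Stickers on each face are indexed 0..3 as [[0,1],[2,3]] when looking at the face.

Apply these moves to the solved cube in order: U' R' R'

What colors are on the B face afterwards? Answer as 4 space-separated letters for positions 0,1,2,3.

Answer: G R O B

Derivation:
After move 1 (U'): U=WWWW F=OOGG R=GGRR B=RRBB L=BBOO
After move 2 (R'): R=GRGR U=WBWR F=OWGW D=YOYG B=YRYB
After move 3 (R'): R=RRGG U=WYWY F=OBGR D=YWYW B=GROB
Query: B face = GROB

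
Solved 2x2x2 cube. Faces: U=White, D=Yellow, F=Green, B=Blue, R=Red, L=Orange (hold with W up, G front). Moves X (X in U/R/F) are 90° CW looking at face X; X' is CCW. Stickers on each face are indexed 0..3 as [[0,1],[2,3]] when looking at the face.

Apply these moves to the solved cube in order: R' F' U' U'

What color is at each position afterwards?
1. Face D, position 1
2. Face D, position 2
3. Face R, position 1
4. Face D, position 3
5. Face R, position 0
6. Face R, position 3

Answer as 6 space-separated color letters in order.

Answer: O Y B G O R

Derivation:
After move 1 (R'): R=RRRR U=WBWB F=GWGW D=YGYG B=YBYB
After move 2 (F'): F=WWGG U=WBRR R=GRYR D=OOYG L=OBOW
After move 3 (U'): U=BRWR F=OBGG R=WWYR B=GRYB L=YBOW
After move 4 (U'): U=RRBW F=YBGG R=OBYR B=WWYB L=GROW
Query 1: D[1] = O
Query 2: D[2] = Y
Query 3: R[1] = B
Query 4: D[3] = G
Query 5: R[0] = O
Query 6: R[3] = R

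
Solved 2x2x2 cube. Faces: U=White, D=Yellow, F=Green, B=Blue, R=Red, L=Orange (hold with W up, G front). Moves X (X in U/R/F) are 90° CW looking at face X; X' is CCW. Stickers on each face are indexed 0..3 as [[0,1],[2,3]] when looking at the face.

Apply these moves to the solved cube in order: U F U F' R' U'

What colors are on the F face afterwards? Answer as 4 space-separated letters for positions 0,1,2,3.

After move 1 (U): U=WWWW F=RRGG R=BBRR B=OOBB L=GGOO
After move 2 (F): F=GRGR U=WWOG R=WBWR D=RBYY L=GYOY
After move 3 (U): U=OWGW F=WBGR R=OOWR B=GYBB L=GROY
After move 4 (F'): F=BRWG U=OWOW R=BORR D=RYYY L=GWOG
After move 5 (R'): R=ORBR U=OBOG F=BWWW D=RRYG B=YYYB
After move 6 (U'): U=BGOO F=GWWW R=BWBR B=ORYB L=YYOG
Query: F face = GWWW

Answer: G W W W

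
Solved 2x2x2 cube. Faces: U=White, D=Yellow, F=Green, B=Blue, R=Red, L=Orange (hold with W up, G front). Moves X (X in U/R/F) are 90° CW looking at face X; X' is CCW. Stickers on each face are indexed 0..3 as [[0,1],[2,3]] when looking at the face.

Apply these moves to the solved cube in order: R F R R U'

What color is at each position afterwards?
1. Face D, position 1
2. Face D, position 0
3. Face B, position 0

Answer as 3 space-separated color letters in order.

Answer: G R R

Derivation:
After move 1 (R): R=RRRR U=WGWG F=GYGY D=YBYB B=WBWB
After move 2 (F): F=GGYY U=WGOO R=WRGR D=RRYB L=OYOB
After move 3 (R): R=GWRR U=WGOY F=GRYB D=RWYW B=OBGB
After move 4 (R): R=RGRW U=WROB F=GWYW D=RGYO B=YBGB
After move 5 (U'): U=RBWO F=OYYW R=GWRW B=RGGB L=YBOB
Query 1: D[1] = G
Query 2: D[0] = R
Query 3: B[0] = R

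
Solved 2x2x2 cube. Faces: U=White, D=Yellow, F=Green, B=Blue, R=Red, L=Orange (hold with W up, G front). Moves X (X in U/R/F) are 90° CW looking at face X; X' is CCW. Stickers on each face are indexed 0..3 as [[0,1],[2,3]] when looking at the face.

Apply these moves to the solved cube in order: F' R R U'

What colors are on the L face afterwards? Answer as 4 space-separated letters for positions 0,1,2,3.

After move 1 (F'): F=GGGG U=WWRR R=YRYR D=OOYY L=OWOW
After move 2 (R): R=YYRR U=WGRG F=GOGY D=OBYB B=RBWB
After move 3 (R): R=RYRY U=WORY F=GBGB D=OWYR B=GBGB
After move 4 (U'): U=OYWR F=OWGB R=GBRY B=RYGB L=GBOW
Query: L face = GBOW

Answer: G B O W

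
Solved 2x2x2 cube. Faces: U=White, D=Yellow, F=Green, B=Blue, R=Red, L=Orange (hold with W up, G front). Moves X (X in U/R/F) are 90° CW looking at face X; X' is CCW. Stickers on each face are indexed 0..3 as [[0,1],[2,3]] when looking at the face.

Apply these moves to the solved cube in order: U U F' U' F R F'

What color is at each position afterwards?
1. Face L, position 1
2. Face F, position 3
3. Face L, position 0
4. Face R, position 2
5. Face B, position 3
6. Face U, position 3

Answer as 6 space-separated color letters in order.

Answer: W G G Y B R

Derivation:
After move 1 (U): U=WWWW F=RRGG R=BBRR B=OOBB L=GGOO
After move 2 (U): U=WWWW F=BBGG R=OORR B=GGBB L=RROO
After move 3 (F'): F=BGBG U=WWOR R=YOYR D=ROYY L=RWOW
After move 4 (U'): U=WRWO F=RWBG R=BGYR B=YOBB L=GGOW
After move 5 (F): F=BRGW U=WRWG R=WGOR D=YBYY L=GROO
After move 6 (R): R=OWRG U=WRWW F=BBGY D=YBYY B=GORB
After move 7 (F'): F=BYBG U=WROR R=BWYG D=ROYY L=GWOW
Query 1: L[1] = W
Query 2: F[3] = G
Query 3: L[0] = G
Query 4: R[2] = Y
Query 5: B[3] = B
Query 6: U[3] = R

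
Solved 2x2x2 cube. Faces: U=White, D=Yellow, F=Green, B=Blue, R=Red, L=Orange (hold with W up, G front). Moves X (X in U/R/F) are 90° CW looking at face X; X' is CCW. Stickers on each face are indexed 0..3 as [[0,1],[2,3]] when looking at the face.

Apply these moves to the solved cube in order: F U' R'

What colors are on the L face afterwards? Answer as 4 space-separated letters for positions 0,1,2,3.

After move 1 (F): F=GGGG U=WWOO R=WRWR D=RRYY L=OYOY
After move 2 (U'): U=WOWO F=OYGG R=GGWR B=WRBB L=BBOY
After move 3 (R'): R=GRGW U=WBWW F=OOGO D=RYYG B=YRRB
Query: L face = BBOY

Answer: B B O Y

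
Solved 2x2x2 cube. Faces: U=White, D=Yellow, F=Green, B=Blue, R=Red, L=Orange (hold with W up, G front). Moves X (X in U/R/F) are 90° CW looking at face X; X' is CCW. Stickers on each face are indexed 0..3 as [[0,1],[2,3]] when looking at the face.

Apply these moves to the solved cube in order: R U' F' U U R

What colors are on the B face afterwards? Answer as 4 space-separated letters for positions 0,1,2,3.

Answer: G Y G B

Derivation:
After move 1 (R): R=RRRR U=WGWG F=GYGY D=YBYB B=WBWB
After move 2 (U'): U=GGWW F=OOGY R=GYRR B=RRWB L=WBOO
After move 3 (F'): F=OYOG U=GGGR R=BYYR D=BOYB L=WWOW
After move 4 (U): U=GGRG F=BYOG R=RRYR B=WWWB L=OYOW
After move 5 (U): U=RGGG F=RROG R=WWYR B=OYWB L=BYOW
After move 6 (R): R=YWRW U=RRGG F=ROOB D=BWYO B=GYGB
Query: B face = GYGB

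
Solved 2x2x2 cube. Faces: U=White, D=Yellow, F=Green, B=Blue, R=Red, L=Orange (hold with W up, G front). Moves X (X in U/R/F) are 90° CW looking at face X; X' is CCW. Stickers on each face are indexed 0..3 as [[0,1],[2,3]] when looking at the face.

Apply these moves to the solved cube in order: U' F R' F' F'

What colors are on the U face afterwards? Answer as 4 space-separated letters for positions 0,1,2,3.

After move 1 (U'): U=WWWW F=OOGG R=GGRR B=RRBB L=BBOO
After move 2 (F): F=GOGO U=WWOB R=WGWR D=RGYY L=BYOY
After move 3 (R'): R=GRWW U=WBOR F=GWGB D=ROYO B=YRGB
After move 4 (F'): F=WBGG U=WBGW R=ORRW D=YYYO L=BROO
After move 5 (F'): F=BGWG U=WBOR R=YRYW D=ROYO L=BWOG
Query: U face = WBOR

Answer: W B O R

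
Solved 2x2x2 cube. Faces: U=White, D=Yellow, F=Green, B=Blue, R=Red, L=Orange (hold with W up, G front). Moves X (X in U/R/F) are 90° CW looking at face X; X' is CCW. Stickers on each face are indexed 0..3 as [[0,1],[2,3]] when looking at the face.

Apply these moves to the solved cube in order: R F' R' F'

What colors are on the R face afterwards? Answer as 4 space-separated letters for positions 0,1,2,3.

After move 1 (R): R=RRRR U=WGWG F=GYGY D=YBYB B=WBWB
After move 2 (F'): F=YYGG U=WGRR R=BRYR D=OOYB L=OGOW
After move 3 (R'): R=RRBY U=WWRW F=YGGR D=OYYG B=BBOB
After move 4 (F'): F=GRYG U=WWRB R=YROY D=GWYG L=OWOR
Query: R face = YROY

Answer: Y R O Y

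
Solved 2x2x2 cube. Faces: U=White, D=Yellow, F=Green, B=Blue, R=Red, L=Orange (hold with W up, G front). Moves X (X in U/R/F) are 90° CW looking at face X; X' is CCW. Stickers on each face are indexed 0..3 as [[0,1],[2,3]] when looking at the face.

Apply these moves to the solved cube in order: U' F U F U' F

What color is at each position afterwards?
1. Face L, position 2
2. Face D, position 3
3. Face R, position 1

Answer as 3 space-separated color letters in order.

Answer: O Y W

Derivation:
After move 1 (U'): U=WWWW F=OOGG R=GGRR B=RRBB L=BBOO
After move 2 (F): F=GOGO U=WWOB R=WGWR D=RGYY L=BYOY
After move 3 (U): U=OWBW F=WGGO R=RRWR B=BYBB L=GOOY
After move 4 (F): F=GWOG U=OWYO R=BRWR D=WRYY L=GROG
After move 5 (U'): U=WOOY F=GROG R=GWWR B=BRBB L=BYOG
After move 6 (F): F=OGGR U=WOGY R=OWYR D=WGYY L=BWOR
Query 1: L[2] = O
Query 2: D[3] = Y
Query 3: R[1] = W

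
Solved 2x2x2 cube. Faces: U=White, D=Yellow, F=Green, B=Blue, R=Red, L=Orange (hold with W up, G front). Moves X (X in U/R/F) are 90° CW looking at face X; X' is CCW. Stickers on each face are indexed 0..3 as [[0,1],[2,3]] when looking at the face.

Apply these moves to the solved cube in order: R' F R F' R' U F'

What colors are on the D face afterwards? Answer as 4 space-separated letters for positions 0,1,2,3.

After move 1 (R'): R=RRRR U=WBWB F=GWGW D=YGYG B=YBYB
After move 2 (F): F=GGWW U=WBOO R=WRBR D=RRYG L=OYOG
After move 3 (R): R=BWRR U=WGOW F=GRWG D=RYYY B=OBBB
After move 4 (F'): F=RGGW U=WGBR R=YWRR D=YGYY L=OWOO
After move 5 (R'): R=WRYR U=WBBO F=RGGR D=YGYW B=YBGB
After move 6 (U): U=BWOB F=WRGR R=YBYR B=OWGB L=RGOO
After move 7 (F'): F=RRWG U=BWYY R=GBYR D=GOYW L=RBOO
Query: D face = GOYW

Answer: G O Y W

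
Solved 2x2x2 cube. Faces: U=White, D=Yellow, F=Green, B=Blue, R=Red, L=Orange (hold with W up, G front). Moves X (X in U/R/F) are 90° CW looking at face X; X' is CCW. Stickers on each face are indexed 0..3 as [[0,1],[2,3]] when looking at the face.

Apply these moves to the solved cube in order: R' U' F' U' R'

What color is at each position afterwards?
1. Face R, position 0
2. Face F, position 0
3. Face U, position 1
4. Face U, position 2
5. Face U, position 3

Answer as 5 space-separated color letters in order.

After move 1 (R'): R=RRRR U=WBWB F=GWGW D=YGYG B=YBYB
After move 2 (U'): U=BBWW F=OOGW R=GWRR B=RRYB L=YBOO
After move 3 (F'): F=OWOG U=BBGR R=GWYR D=BOYG L=YWOW
After move 4 (U'): U=BRBG F=YWOG R=OWYR B=GWYB L=RROW
After move 5 (R'): R=WROY U=BYBG F=YROG D=BWYG B=GWOB
Query 1: R[0] = W
Query 2: F[0] = Y
Query 3: U[1] = Y
Query 4: U[2] = B
Query 5: U[3] = G

Answer: W Y Y B G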